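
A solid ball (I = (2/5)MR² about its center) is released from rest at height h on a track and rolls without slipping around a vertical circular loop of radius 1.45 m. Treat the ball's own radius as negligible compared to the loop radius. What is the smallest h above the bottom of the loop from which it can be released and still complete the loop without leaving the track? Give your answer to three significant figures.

h_min ≈ 3.92 m

The moment of inertia is (2/5)MR², giving k ≡ I/(MR²) = 0.4.
At the top, contact is just lost when gravity alone supplies the centripetal force: Mg = Mv_top²/r, i.e. v_top² = gr.
With ω = v/R, the kinetic energy at speed v is ½(1+k)Mv² = (7/10)Mv².
Energy conservation from release (height h) to the top (height 2r): Mgh = Mg(2r) + (7/10)M·gr.
Thus h_min = 2r + (1+k)r/2 = r(2 + 1.4/2) = 1.45 × 2.7 ≈ 3.92 m.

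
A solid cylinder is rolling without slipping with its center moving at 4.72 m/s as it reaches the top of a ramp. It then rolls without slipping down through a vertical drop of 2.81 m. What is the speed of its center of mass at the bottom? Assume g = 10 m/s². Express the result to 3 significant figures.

Here I = (1/2)MR², so the shape factor k = I/(MR²) = 0.5.
The rolling condition ω = v/R makes the rotational term ½I(v/R)² = ½kMv², so KE_total = ½(1+k)Mv² = (3/4)Mv².
Conserving energy between top and bottom: (3/4)Mv² = (3/4)Mv₀² + Mgh, hence v² = v₀² + 2gh/(1+k).
v = √(4.72² + 2×10×2.81/1.5) = √59.75 ≈ 7.73 m/s.

v ≈ 7.73 m/s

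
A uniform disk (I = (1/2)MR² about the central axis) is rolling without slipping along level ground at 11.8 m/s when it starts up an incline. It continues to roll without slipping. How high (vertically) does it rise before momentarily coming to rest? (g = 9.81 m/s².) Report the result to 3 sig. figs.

h ≈ 10.6 m

For this body I = (1/2)MR², i.e. k = I/(MR²) = 0.5.
Rolling without slipping gives ω = v/R, so the total kinetic energy is ½Mv² + ½Iω² = ½(1+k)Mv² = (3/4)Mv².
All of this converts to potential energy at the highest point: (3/4)Mv₀² = Mgh.
Thus h = (1+k)v₀²/(2g) = 1.5 × 11.8² / (2 × 9.81) ≈ 10.6 m.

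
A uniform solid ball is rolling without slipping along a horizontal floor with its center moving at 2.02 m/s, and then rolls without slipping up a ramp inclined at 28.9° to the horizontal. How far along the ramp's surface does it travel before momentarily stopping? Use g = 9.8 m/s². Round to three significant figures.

With I = (2/5)MR², the ratio k = I/(MR²) is 0.4.
Pure rolling means v = ωR; then KE = ½Mv² + ½I(v/R)² = ½(1+k)Mv² = (7/10)Mv².
Setting this equal to Mgh gives the vertical rise h = (1+k)v₀²/(2g) = 1.4×2.02²/(2×9.8) = 0.2915 m.
The distance along the slope is d = h/sinθ = 0.2915/sin28.9° ≈ 0.603 m.

d ≈ 0.603 m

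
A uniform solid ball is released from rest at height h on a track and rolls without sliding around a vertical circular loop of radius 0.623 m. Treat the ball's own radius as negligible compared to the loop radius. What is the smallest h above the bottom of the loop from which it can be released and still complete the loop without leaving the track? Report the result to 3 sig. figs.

Here I = (2/5)MR², so the shape factor k = I/(MR²) = 0.4.
At the top of the loop, the minimum-contact condition is Mg = Mv_top²/r, so v_top² = gr.
With ω = v/R, the kinetic energy at speed v is ½(1+k)Mv² = (7/10)Mv².
Energy conservation from release (height h) to the top (height 2r): Mgh = Mg(2r) + (7/10)M·gr.
Thus h_min = 2r + (1+k)r/2 = r(2 + 1.4/2) = 0.623 × 2.7 ≈ 1.68 m.

h_min ≈ 1.68 m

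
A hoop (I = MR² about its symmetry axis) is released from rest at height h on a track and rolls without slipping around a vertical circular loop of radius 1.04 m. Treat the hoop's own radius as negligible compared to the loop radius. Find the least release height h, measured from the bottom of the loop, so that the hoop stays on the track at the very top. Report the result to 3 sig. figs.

h_min ≈ 3.12 m

With I = MR², the ratio k = I/(MR²) is 1.
At the top of the loop, the minimum-contact condition is Mg = Mv_top²/r, so v_top² = gr.
With ω = v/R, the kinetic energy at speed v is ½(1+k)Mv² = Mv².
Energy conservation from release (height h) to the top (height 2r): Mgh = Mg(2r) + M·gr.
Thus h_min = 2r + (1+k)r/2 = r(2 + 2/2) = 1.04 × 3 ≈ 3.12 m.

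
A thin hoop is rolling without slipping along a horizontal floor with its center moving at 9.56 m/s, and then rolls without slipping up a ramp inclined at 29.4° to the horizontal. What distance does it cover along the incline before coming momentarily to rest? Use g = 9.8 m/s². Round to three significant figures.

d ≈ 19.0 m

The moment of inertia is MR², giving k ≡ I/(MR²) = 1.
Pure rolling means v = ωR; then KE = ½Mv² + ½I(v/R)² = ½(1+k)Mv² = Mv².
Setting this equal to Mgh gives the vertical rise h = (1+k)v₀²/(2g) = 2×9.56²/(2×9.8) = 9.326 m.
The distance along the slope is d = h/sinθ = 9.326/sin29.4° ≈ 19.0 m.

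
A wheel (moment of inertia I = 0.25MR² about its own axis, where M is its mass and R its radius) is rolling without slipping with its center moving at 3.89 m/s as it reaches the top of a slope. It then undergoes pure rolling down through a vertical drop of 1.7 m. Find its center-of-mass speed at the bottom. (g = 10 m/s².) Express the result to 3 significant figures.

v ≈ 6.51 m/s

For this body I = 0.25MR², i.e. k = I/(MR²) = 0.25.
The rolling condition ω = v/R makes the rotational term ½I(v/R)² = ½kMv², so KE_total = ½(1+k)Mv² = (5/8)Mv².
Conserving energy between top and bottom: (5/8)Mv² = (5/8)Mv₀² + Mgh, hence v² = v₀² + 2gh/(1+k).
v = √(3.89² + 2×10×1.7/1.25) = √42.33 ≈ 6.51 m/s.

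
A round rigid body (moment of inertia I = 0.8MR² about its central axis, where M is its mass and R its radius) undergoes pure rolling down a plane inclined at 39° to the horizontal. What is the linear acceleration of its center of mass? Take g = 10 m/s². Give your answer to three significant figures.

a ≈ 3.50 m/s²

Here I = 0.8MR², so the shape factor k = I/(MR²) = 0.8.
Along the incline Mg sinθ − f = Ma, and torque about the center fR = Iα = kMR²(a/R) gives f = kMa.
Eliminating f: Mg sinθ = (1+k)Ma, so a = g sinθ/(1+k) = 10 × sin39° / 1.8 ≈ 3.50 m/s².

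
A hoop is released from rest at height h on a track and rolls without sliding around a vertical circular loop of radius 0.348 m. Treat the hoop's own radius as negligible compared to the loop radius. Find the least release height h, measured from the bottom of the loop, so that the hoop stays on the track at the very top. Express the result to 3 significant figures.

h_min ≈ 1.04 m

With I = MR², the ratio k = I/(MR²) is 1.
At the top, contact is just lost when gravity alone supplies the centripetal force: Mg = Mv_top²/r, i.e. v_top² = gr.
With ω = v/R, the kinetic energy at speed v is ½(1+k)Mv² = Mv².
Energy conservation from release (height h) to the top (height 2r): Mgh = Mg(2r) + M·gr.
Thus h_min = 2r + (1+k)r/2 = r(2 + 2/2) = 0.348 × 3 ≈ 1.04 m.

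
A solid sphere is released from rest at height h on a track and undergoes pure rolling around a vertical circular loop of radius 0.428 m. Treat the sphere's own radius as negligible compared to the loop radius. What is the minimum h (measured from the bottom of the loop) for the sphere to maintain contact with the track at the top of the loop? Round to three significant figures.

h_min ≈ 1.16 m

For this body I = (2/5)MR², i.e. k = I/(MR²) = 0.4.
At the top of the loop, the minimum-contact condition is Mg = Mv_top²/r, so v_top² = gr.
With ω = v/R, the kinetic energy at speed v is ½(1+k)Mv² = (7/10)Mv².
Energy conservation from release (height h) to the top (height 2r): Mgh = Mg(2r) + (7/10)M·gr.
Thus h_min = 2r + (1+k)r/2 = r(2 + 1.4/2) = 0.428 × 2.7 ≈ 1.16 m.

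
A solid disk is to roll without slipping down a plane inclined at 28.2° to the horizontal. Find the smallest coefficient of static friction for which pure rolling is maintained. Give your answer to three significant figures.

With I = (1/2)MR², the ratio k = I/(MR²) is 0.5.
Along the incline Mg sinθ − f = Ma, and torque about the center fR = Iα = kMR²(a/R) gives f = kMa.
These give a = g sinθ/(1+k) and the required friction f = kMg sinθ/(1+k).
The normal force is N = Mg cosθ, so μ_min = f/N = k tanθ/(1+k).
μ_min = 0.5 × tan28.2° / 1.5 ≈ 0.179.

μ_min ≈ 0.179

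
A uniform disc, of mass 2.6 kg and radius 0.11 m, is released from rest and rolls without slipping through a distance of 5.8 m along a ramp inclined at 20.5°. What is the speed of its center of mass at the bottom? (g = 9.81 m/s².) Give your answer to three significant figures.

v ≈ 5.15 m/s

The moment of inertia is (1/2)MR², giving k ≡ I/(MR²) = 0.5.
Pure rolling means v = ωR; then KE = ½Mv² + ½I(v/R)² = ½(1+k)Mv² = (3/4)Mv².
The vertical drop is h = L sinθ = 5.8 × sin20.5° = 2.031 m.
Setting Mgh = (3/4)Mv² gives v = √(2gh/(1+k)) = √(2·9.81·2.031/1.5) ≈ 5.15 m/s.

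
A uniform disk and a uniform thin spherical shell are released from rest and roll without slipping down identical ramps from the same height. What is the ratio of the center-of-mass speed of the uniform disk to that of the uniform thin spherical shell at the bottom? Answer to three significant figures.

Each satisfies Mgh = ½(1+k)Mv² with k = I/(MR²), so v ∝ 1/√(1+k).
For the uniform disk k = 0.5; for the uniform thin spherical shell k = 2/3.
v₁/v₂ = √((1+k₂)/(1+k₁)) = √(1.667/1.5) ≈ 1.05.

v_ratio ≈ 1.05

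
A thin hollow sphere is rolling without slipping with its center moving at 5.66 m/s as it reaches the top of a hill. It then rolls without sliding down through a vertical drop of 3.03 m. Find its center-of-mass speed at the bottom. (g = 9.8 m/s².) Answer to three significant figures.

v ≈ 8.23 m/s

With I = (2/3)MR², the ratio k = I/(MR²) is 2/3.
Rolling without slipping gives ω = v/R, so the total kinetic energy is ½Mv² + ½Iω² = ½(1+k)Mv² = (5/6)Mv².
Conserving energy between top and bottom: (5/6)Mv² = (5/6)Mv₀² + Mgh, hence v² = v₀² + 2gh/(1+k).
v = √(5.66² + 2×9.8×3.03/1.667) = √67.67 ≈ 8.23 m/s.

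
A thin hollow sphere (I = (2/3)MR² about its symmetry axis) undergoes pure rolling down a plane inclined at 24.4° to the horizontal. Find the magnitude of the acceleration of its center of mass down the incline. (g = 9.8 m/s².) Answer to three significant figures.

a ≈ 2.43 m/s²

The moment of inertia is (2/3)MR², giving k ≡ I/(MR²) = 2/3.
Translational: Mg sinθ − f = Ma. Rotational about the CM: fR = Iα = kMRa, so f = kMa.
Eliminating f: Mg sinθ = (1+k)Ma, so a = g sinθ/(1+k) = 9.8 × sin24.4° / 1.667 ≈ 2.43 m/s².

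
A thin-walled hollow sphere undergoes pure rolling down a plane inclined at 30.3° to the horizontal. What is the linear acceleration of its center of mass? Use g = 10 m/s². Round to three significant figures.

Here I = (2/3)MR², so the shape factor k = I/(MR²) = 2/3.
Newton's second law down the slope: Mg sinθ − f = Ma. The torque equation fR = Iα (with α = a/R) gives f = kMa.
Eliminating f: Mg sinθ = (1+k)Ma, so a = g sinθ/(1+k) = 10 × sin30.3° / 1.667 ≈ 3.03 m/s².

a ≈ 3.03 m/s²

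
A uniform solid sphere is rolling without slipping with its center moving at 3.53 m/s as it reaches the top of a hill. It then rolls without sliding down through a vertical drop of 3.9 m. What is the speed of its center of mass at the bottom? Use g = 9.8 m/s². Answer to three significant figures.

With I = (2/5)MR², the ratio k = I/(MR²) is 0.4.
Since it rolls without slipping, ω = v/R and KE = ½Mv² + ½Iω² = ½(1+k)Mv² = (7/10)Mv².
Conserving energy between top and bottom: (7/10)Mv² = (7/10)Mv₀² + Mgh, hence v² = v₀² + 2gh/(1+k).
v = √(3.53² + 2×9.8×3.9/1.4) = √67.06 ≈ 8.19 m/s.

v ≈ 8.19 m/s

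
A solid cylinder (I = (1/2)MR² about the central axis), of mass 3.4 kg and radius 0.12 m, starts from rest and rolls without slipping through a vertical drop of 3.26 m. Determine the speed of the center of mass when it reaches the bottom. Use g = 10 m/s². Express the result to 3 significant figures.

With I = (1/2)MR², the ratio k = I/(MR²) is 0.5.
The rolling condition ω = v/R makes the rotational term ½I(v/R)² = ½kMv², so KE_total = ½(1+k)Mv² = (3/4)Mv².
Setting Mgh = (3/4)Mv² gives v = √(2gh/(1+k)) = √(2·10·3.26/1.5) ≈ 6.59 m/s.

v ≈ 6.59 m/s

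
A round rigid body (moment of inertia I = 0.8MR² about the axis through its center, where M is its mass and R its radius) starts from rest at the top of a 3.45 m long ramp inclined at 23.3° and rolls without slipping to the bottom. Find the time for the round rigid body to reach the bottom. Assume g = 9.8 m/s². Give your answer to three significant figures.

t ≈ 1.79 s

Here I = 0.8MR², so the shape factor k = I/(MR²) = 0.8.
Translational: Mg sinθ − f = Ma. Rotational about the CM: fR = Iα = kMRa, so f = kMa.
Hence a = g sinθ/(1+k) = 9.8×sin23.3°/1.8 = 2.154 m/s².
Starting from rest, L = ½at², so t = √(2L/a) = √(2×3.45/2.154) ≈ 1.79 s.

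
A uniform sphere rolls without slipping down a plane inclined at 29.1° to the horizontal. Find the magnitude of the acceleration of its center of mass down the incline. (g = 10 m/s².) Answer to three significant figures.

a ≈ 3.47 m/s²

Here I = (2/5)MR², so the shape factor k = I/(MR²) = 0.4.
Newton's second law down the slope: Mg sinθ − f = Ma. The torque equation fR = Iα (with α = a/R) gives f = kMa.
Eliminating f: Mg sinθ = (1+k)Ma, so a = g sinθ/(1+k) = 10 × sin29.1° / 1.4 ≈ 3.47 m/s².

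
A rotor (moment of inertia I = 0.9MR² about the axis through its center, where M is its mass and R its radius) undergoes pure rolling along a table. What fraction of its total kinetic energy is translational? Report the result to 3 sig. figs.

Here I = 0.9MR², so the shape factor k = I/(MR²) = 0.9.
Since ω = v/R, the translational part is ½Mv² and the rotational part is ½I(v/R)² = ½kMv²; the total is ½(1+k)Mv².
The translational fraction is therefore 1/(1+k) = 1/1.9 ≈ 0.526.

fraction ≈ 0.526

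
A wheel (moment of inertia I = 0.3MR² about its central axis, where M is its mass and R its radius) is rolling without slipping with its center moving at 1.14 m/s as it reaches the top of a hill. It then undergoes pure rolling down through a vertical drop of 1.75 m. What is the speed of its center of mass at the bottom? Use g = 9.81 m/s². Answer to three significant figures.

v ≈ 5.26 m/s

For this body I = 0.3MR², i.e. k = I/(MR²) = 0.3.
Rolling without slipping gives ω = v/R, so the total kinetic energy is ½Mv² + ½Iω² = ½(1+k)Mv² = (13/20)Mv².
Energy conservation: (13/20)Mv₀² + Mgh = (13/20)Mv², so v² = v₀² + 2gh/(1+k).
v = √(1.14² + 2×9.81×1.75/1.3) = √27.71 ≈ 5.26 m/s.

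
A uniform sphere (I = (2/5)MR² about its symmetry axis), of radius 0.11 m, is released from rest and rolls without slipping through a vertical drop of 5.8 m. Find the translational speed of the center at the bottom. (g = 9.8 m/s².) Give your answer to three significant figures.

Here I = (2/5)MR², so the shape factor k = I/(MR²) = 0.4.
Pure rolling means v = ωR; then KE = ½Mv² + ½I(v/R)² = ½(1+k)Mv² = (7/10)Mv².
Energy conservation: Mgh = (7/10)Mv², so v = √(2gh/(1+k)) = √(2 × 9.8 × 5.8 / 1.4) ≈ 9.01 m/s.

v ≈ 9.01 m/s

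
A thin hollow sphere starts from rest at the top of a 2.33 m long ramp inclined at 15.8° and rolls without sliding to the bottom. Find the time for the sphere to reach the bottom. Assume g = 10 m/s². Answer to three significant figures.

t ≈ 1.69 s

For this body I = (2/3)MR², i.e. k = I/(MR²) = 2/3.
Newton's second law down the slope: Mg sinθ − f = Ma. The torque equation fR = Iα (with α = a/R) gives f = kMa.
Hence a = g sinθ/(1+k) = 10×sin15.8°/1.667 = 1.634 m/s².
Starting from rest, L = ½at², so t = √(2L/a) = √(2×2.33/1.634) ≈ 1.69 s.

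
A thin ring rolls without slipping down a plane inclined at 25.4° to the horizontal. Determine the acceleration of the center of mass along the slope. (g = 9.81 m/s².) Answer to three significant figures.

The moment of inertia is MR², giving k ≡ I/(MR²) = 1.
Translational: Mg sinθ − f = Ma. Rotational about the CM: fR = Iα = kMRa, so f = kMa.
Eliminating f: Mg sinθ = (1+k)Ma, so a = g sinθ/(1+k) = 9.81 × sin25.4° / 2 ≈ 2.10 m/s².

a ≈ 2.10 m/s²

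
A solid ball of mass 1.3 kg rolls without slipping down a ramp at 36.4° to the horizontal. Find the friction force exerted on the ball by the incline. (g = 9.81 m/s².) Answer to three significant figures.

f ≈ 2.16 N

With I = (2/5)MR², the ratio k = I/(MR²) is 0.4.
Translational: Mg sinθ − f = Ma. Rotational about the CM: fR = Iα = kMRa, so f = kMa.
Combining, a = g sinθ/(1+k) and f = kMa = kMg sinθ/(1+k).
f = 0.4 × 1.3 × 9.81 × sin36.4° / 1.4 ≈ 2.16 N.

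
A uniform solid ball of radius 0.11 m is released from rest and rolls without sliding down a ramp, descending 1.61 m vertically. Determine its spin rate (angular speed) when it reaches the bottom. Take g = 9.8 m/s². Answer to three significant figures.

ω ≈ 43.2 rad/s

The moment of inertia is (2/5)MR², giving k ≡ I/(MR²) = 0.4.
Since it rolls without slipping, ω = v/R and KE = ½Mv² + ½Iω² = ½(1+k)Mv² = (7/10)Mv².
Energy conservation Mgh = ½(1+k)Mv² gives v = √(2gh/(1+k)) = √(2 × 9.8 × 1.61 / 1.4) = 4.748 m/s.
The angular speed follows from ω = v/R = 4.748/0.11 ≈ 43.2 rad/s.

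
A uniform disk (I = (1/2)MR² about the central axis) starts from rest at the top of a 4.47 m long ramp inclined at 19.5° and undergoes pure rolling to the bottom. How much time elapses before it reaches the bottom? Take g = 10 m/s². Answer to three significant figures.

t ≈ 2.00 s

Here I = (1/2)MR², so the shape factor k = I/(MR²) = 0.5.
Newton's second law down the slope: Mg sinθ − f = Ma. The torque equation fR = Iα (with α = a/R) gives f = kMa.
Hence a = g sinθ/(1+k) = 10×sin19.5°/1.5 = 2.225 m/s².
With constant a from rest, t = √(2L/a) = √(2·4.47/2.225) ≈ 2.00 s.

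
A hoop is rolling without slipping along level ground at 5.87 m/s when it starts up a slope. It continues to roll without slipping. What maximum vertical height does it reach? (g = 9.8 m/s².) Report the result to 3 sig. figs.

Here I = MR², so the shape factor k = I/(MR²) = 1.
The rolling condition ω = v/R makes the rotational term ½I(v/R)² = ½kMv², so KE_total = ½(1+k)Mv² = Mv².
All of this converts to potential energy at the highest point: Mv₀² = Mgh.
Thus h = (1+k)v₀²/(2g) = 2 × 5.87² / (2 × 9.8) ≈ 3.52 m.

h ≈ 3.52 m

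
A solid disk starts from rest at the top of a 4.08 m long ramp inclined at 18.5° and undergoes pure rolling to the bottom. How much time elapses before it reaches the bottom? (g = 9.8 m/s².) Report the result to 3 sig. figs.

For this body I = (1/2)MR², i.e. k = I/(MR²) = 0.5.
Translational: Mg sinθ − f = Ma. Rotational about the CM: fR = Iα = kMRa, so f = kMa.
Hence a = g sinθ/(1+k) = 9.8×sin18.5°/1.5 = 2.073 m/s².
Starting from rest, L = ½at², so t = √(2L/a) = √(2×4.08/2.073) ≈ 1.98 s.

t ≈ 1.98 s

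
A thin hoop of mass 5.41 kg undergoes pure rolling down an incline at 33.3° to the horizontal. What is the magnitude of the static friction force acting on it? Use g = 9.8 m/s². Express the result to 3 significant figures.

f ≈ 14.6 N

For this body I = MR², i.e. k = I/(MR²) = 1.
Translational: Mg sinθ − f = Ma. Rotational about the CM: fR = Iα = kMRa, so f = kMa.
Combining, a = g sinθ/(1+k) and f = kMa = kMg sinθ/(1+k).
f = 1 × 5.41 × 9.8 × sin33.3° / 2 ≈ 14.6 N.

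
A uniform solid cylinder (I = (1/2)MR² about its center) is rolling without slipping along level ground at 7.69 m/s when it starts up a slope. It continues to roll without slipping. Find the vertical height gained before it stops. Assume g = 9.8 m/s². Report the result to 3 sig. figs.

h ≈ 4.53 m

For this body I = (1/2)MR², i.e. k = I/(MR²) = 0.5.
Pure rolling means v = ωR; then KE = ½Mv² + ½I(v/R)² = ½(1+k)Mv² = (3/4)Mv².
All of this converts to potential energy at the highest point: (3/4)Mv₀² = Mgh.
Thus h = (1+k)v₀²/(2g) = 1.5 × 7.69² / (2 × 9.8) ≈ 4.53 m.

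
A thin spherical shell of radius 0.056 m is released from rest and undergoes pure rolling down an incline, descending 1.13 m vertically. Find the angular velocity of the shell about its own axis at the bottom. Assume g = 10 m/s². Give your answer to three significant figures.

For this body I = (2/3)MR², i.e. k = I/(MR²) = 2/3.
Rolling without slipping gives ω = v/R, so the total kinetic energy is ½Mv² + ½Iω² = ½(1+k)Mv² = (5/6)Mv².
Energy conservation Mgh = ½(1+k)Mv² gives v = √(2gh/(1+k)) = √(2 × 10 × 1.13 / 1.667) = 3.682 m/s.
Then ω = v/R = 3.682 / 0.056 ≈ 65.8 rad/s.

ω ≈ 65.8 rad/s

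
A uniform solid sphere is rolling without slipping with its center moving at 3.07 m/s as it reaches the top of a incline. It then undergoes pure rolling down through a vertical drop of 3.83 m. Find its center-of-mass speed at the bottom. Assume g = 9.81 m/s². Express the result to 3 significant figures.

v ≈ 7.94 m/s

The moment of inertia is (2/5)MR², giving k ≡ I/(MR²) = 0.4.
Rolling without slipping gives ω = v/R, so the total kinetic energy is ½Mv² + ½Iω² = ½(1+k)Mv² = (7/10)Mv².
Conserving energy between top and bottom: (7/10)Mv² = (7/10)Mv₀² + Mgh, hence v² = v₀² + 2gh/(1+k).
v = √(3.07² + 2×9.81×3.83/1.4) = √63.1 ≈ 7.94 m/s.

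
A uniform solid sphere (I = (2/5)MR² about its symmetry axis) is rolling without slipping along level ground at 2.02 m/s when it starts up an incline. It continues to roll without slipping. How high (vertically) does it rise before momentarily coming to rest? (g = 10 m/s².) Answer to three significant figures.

With I = (2/5)MR², the ratio k = I/(MR²) is 0.4.
Rolling without slipping gives ω = v/R, so the total kinetic energy is ½Mv² + ½Iω² = ½(1+k)Mv² = (7/10)Mv².
All of this converts to potential energy at the highest point: (7/10)Mv₀² = Mgh.
Thus h = (1+k)v₀²/(2g) = 1.4 × 2.02² / (2 × 10) ≈ 0.286 m.

h ≈ 0.286 m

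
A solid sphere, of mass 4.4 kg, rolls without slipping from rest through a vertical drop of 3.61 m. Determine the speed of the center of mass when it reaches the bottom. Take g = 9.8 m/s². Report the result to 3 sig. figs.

The moment of inertia is (2/5)MR², giving k ≡ I/(MR²) = 0.4.
The rolling condition ω = v/R makes the rotational term ½I(v/R)² = ½kMv², so KE_total = ½(1+k)Mv² = (7/10)Mv².
Energy conservation: Mgh = (7/10)Mv², so v = √(2gh/(1+k)) = √(2 × 9.8 × 3.61 / 1.4) ≈ 7.11 m/s.

v ≈ 7.11 m/s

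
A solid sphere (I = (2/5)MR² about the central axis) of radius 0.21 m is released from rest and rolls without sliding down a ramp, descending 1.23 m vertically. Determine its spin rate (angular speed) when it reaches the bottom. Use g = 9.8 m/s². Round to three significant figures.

ω ≈ 19.8 rad/s

Here I = (2/5)MR², so the shape factor k = I/(MR²) = 0.4.
Rolling without slipping gives ω = v/R, so the total kinetic energy is ½Mv² + ½Iω² = ½(1+k)Mv² = (7/10)Mv².
Energy conservation Mgh = ½(1+k)Mv² gives v = √(2gh/(1+k)) = √(2 × 9.8 × 1.23 / 1.4) = 4.15 m/s.
Then ω = v/R = 4.15 / 0.21 ≈ 19.8 rad/s.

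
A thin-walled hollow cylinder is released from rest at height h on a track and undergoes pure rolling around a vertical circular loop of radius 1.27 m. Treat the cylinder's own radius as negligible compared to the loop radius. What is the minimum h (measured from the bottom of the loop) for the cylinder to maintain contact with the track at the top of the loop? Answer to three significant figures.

h_min ≈ 3.81 m

The moment of inertia is MR², giving k ≡ I/(MR²) = 1.
At the top of the loop, the minimum-contact condition is Mg = Mv_top²/r, so v_top² = gr.
With ω = v/R, the kinetic energy at speed v is ½(1+k)Mv² = Mv².
Energy conservation from release (height h) to the top (height 2r): Mgh = Mg(2r) + M·gr.
Thus h_min = 2r + (1+k)r/2 = r(2 + 2/2) = 1.27 × 3 ≈ 3.81 m.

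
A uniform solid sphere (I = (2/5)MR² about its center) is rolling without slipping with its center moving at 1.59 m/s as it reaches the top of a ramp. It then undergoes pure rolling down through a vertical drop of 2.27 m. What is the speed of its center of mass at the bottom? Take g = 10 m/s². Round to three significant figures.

v ≈ 5.91 m/s

The moment of inertia is (2/5)MR², giving k ≡ I/(MR²) = 0.4.
Since it rolls without slipping, ω = v/R and KE = ½Mv² + ½Iω² = ½(1+k)Mv² = (7/10)Mv².
Conserving energy between top and bottom: (7/10)Mv² = (7/10)Mv₀² + Mgh, hence v² = v₀² + 2gh/(1+k).
v = √(1.59² + 2×10×2.27/1.4) = √34.96 ≈ 5.91 m/s.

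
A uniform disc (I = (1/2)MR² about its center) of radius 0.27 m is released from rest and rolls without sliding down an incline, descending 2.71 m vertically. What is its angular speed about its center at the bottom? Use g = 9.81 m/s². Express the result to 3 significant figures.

Here I = (1/2)MR², so the shape factor k = I/(MR²) = 0.5.
Since it rolls without slipping, ω = v/R and KE = ½Mv² + ½Iω² = ½(1+k)Mv² = (3/4)Mv².
Energy conservation Mgh = ½(1+k)Mv² gives v = √(2gh/(1+k)) = √(2 × 9.81 × 2.71 / 1.5) = 5.954 m/s.
The angular speed follows from ω = v/R = 5.954/0.27 ≈ 22.1 rad/s.

ω ≈ 22.1 rad/s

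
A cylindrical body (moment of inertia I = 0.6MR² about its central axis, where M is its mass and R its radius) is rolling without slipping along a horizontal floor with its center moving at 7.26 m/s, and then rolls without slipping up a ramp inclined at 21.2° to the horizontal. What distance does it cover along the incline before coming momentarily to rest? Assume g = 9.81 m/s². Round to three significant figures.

d ≈ 11.9 m

Here I = 0.6MR², so the shape factor k = I/(MR²) = 0.6.
The rolling condition ω = v/R makes the rotational term ½I(v/R)² = ½kMv², so KE_total = ½(1+k)Mv² = (4/5)Mv².
Setting this equal to Mgh gives the vertical rise h = (1+k)v₀²/(2g) = 1.6×7.26²/(2×9.81) = 4.298 m.
The distance along the slope is d = h/sinθ = 4.298/sin21.2° ≈ 11.9 m.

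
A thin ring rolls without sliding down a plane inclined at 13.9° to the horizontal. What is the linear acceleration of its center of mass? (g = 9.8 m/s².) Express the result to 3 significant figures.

Here I = MR², so the shape factor k = I/(MR²) = 1.
Along the incline Mg sinθ − f = Ma, and torque about the center fR = Iα = kMR²(a/R) gives f = kMa.
Eliminating f: Mg sinθ = (1+k)Ma, so a = g sinθ/(1+k) = 9.8 × sin13.9° / 2 ≈ 1.18 m/s².

a ≈ 1.18 m/s²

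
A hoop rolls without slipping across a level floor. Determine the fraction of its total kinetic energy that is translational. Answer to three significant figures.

fraction ≈ 0.500

For this body I = MR², i.e. k = I/(MR²) = 1.
Since ω = v/R, the translational part is ½Mv² and the rotational part is ½I(v/R)² = ½kMv²; the total is ½(1+k)Mv².
The translational fraction is therefore 1/(1+k) = 1/2 ≈ 0.500.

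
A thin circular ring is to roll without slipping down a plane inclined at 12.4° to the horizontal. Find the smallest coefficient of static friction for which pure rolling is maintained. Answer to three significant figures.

μ_min ≈ 0.110

Here I = MR², so the shape factor k = I/(MR²) = 1.
Newton's second law down the slope: Mg sinθ − f = Ma. The torque equation fR = Iα (with α = a/R) gives f = kMa.
These give a = g sinθ/(1+k) and the required friction f = kMg sinθ/(1+k).
With N = Mg cosθ, the no-slip condition f ≤ μN gives μ_min = f/N = k tanθ/(1+k).
μ_min = 1 × tan12.4° / 2 ≈ 0.110.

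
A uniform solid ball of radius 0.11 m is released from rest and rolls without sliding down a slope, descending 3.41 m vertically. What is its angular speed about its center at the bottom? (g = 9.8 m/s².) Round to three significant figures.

ω ≈ 62.8 rad/s

With I = (2/5)MR², the ratio k = I/(MR²) is 0.4.
Since it rolls without slipping, ω = v/R and KE = ½Mv² + ½Iω² = ½(1+k)Mv² = (7/10)Mv².
Energy conservation Mgh = ½(1+k)Mv² gives v = √(2gh/(1+k)) = √(2 × 9.8 × 3.41 / 1.4) = 6.909 m/s.
Then ω = v/R = 6.909 / 0.11 ≈ 62.8 rad/s.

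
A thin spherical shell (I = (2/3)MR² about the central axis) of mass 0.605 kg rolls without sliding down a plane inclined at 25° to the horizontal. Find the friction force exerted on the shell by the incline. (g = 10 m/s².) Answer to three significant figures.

f ≈ 1.02 N

The moment of inertia is (2/3)MR², giving k ≡ I/(MR²) = 2/3.
Translational: Mg sinθ − f = Ma. Rotational about the CM: fR = Iα = kMRa, so f = kMa.
Combining, a = g sinθ/(1+k) and f = kMa = kMg sinθ/(1+k).
f = (2/3) × 0.605 × 10 × sin25° / 1.667 ≈ 1.02 N.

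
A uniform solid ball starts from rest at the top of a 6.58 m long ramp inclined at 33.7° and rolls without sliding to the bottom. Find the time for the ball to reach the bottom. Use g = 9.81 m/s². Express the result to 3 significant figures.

With I = (2/5)MR², the ratio k = I/(MR²) is 0.4.
Newton's second law down the slope: Mg sinθ − f = Ma. The torque equation fR = Iα (with α = a/R) gives f = kMa.
Hence a = g sinθ/(1+k) = 9.81×sin33.7°/1.4 = 3.888 m/s².
Starting from rest, L = ½at², so t = √(2L/a) = √(2×6.58/3.888) ≈ 1.84 s.

t ≈ 1.84 s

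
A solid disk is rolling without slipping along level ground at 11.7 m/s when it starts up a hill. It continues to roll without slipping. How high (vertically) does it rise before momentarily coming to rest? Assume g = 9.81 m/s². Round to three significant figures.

The moment of inertia is (1/2)MR², giving k ≡ I/(MR²) = 0.5.
Rolling without slipping gives ω = v/R, so the total kinetic energy is ½Mv² + ½Iω² = ½(1+k)Mv² = (3/4)Mv².
All of this converts to potential energy at the highest point: (3/4)Mv₀² = Mgh.
Thus h = (1+k)v₀²/(2g) = 1.5 × 11.7² / (2 × 9.81) ≈ 10.5 m.

h ≈ 10.5 m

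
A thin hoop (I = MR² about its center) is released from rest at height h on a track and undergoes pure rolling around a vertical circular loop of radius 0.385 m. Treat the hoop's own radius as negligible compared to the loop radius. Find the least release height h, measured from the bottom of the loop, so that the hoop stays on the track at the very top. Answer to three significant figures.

For this body I = MR², i.e. k = I/(MR²) = 1.
At the top, contact is just lost when gravity alone supplies the centripetal force: Mg = Mv_top²/r, i.e. v_top² = gr.
With ω = v/R, the kinetic energy at speed v is ½(1+k)Mv² = Mv².
Energy conservation from release (height h) to the top (height 2r): Mgh = Mg(2r) + M·gr.
Thus h_min = 2r + (1+k)r/2 = r(2 + 2/2) = 0.385 × 3 ≈ 1.16 m.

h_min ≈ 1.16 m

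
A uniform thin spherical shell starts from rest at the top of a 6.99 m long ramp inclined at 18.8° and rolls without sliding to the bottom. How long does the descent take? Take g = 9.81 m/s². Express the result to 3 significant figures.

For this body I = (2/3)MR², i.e. k = I/(MR²) = 2/3.
Newton's second law down the slope: Mg sinθ − f = Ma. The torque equation fR = Iα (with α = a/R) gives f = kMa.
Hence a = g sinθ/(1+k) = 9.81×sin18.8°/1.667 = 1.897 m/s².
With constant a from rest, t = √(2L/a) = √(2·6.99/1.897) ≈ 2.71 s.

t ≈ 2.71 s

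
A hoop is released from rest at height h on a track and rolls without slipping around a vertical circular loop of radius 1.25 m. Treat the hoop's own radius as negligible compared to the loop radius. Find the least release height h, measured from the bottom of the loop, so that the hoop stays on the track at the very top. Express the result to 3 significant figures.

With I = MR², the ratio k = I/(MR²) is 1.
At the top, contact is just lost when gravity alone supplies the centripetal force: Mg = Mv_top²/r, i.e. v_top² = gr.
With ω = v/R, the kinetic energy at speed v is ½(1+k)Mv² = Mv².
Energy conservation from release (height h) to the top (height 2r): Mgh = Mg(2r) + M·gr.
Thus h_min = 2r + (1+k)r/2 = r(2 + 2/2) = 1.25 × 3 ≈ 3.75 m.

h_min ≈ 3.75 m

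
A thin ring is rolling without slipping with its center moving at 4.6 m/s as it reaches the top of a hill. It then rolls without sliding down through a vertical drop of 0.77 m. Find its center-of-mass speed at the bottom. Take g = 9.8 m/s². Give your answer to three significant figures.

v ≈ 5.36 m/s

Here I = MR², so the shape factor k = I/(MR²) = 1.
Rolling without slipping gives ω = v/R, so the total kinetic energy is ½Mv² + ½Iω² = ½(1+k)Mv² = Mv².
Energy conservation: Mv₀² + Mgh = Mv², so v² = v₀² + 2gh/(1+k).
v = √(4.6² + 2×9.8×0.77/2) = √28.71 ≈ 5.36 m/s.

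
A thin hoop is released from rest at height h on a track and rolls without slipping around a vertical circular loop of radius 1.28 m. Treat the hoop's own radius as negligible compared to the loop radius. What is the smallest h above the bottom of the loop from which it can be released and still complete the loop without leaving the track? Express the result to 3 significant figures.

h_min ≈ 3.84 m

For this body I = MR², i.e. k = I/(MR²) = 1.
At the top, contact is just lost when gravity alone supplies the centripetal force: Mg = Mv_top²/r, i.e. v_top² = gr.
With ω = v/R, the kinetic energy at speed v is ½(1+k)Mv² = Mv².
Energy conservation from release (height h) to the top (height 2r): Mgh = Mg(2r) + M·gr.
Thus h_min = 2r + (1+k)r/2 = r(2 + 2/2) = 1.28 × 3 ≈ 3.84 m.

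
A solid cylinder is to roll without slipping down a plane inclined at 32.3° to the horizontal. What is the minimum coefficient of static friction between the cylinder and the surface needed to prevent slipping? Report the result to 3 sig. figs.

Here I = (1/2)MR², so the shape factor k = I/(MR²) = 0.5.
Newton's second law down the slope: Mg sinθ − f = Ma. The torque equation fR = Iα (with α = a/R) gives f = kMa.
These give a = g sinθ/(1+k) and the required friction f = kMg sinθ/(1+k).
The normal force is N = Mg cosθ, so μ_min = f/N = k tanθ/(1+k).
μ_min = 0.5 × tan32.3° / 1.5 ≈ 0.211.

μ_min ≈ 0.211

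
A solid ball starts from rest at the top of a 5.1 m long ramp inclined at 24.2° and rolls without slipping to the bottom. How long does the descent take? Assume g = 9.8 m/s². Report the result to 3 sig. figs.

Here I = (2/5)MR², so the shape factor k = I/(MR²) = 0.4.
Newton's second law down the slope: Mg sinθ − f = Ma. The torque equation fR = Iα (with α = a/R) gives f = kMa.
Hence a = g sinθ/(1+k) = 9.8×sin24.2°/1.4 = 2.869 m/s².
Starting from rest, L = ½at², so t = √(2L/a) = √(2×5.1/2.869) ≈ 1.89 s.

t ≈ 1.89 s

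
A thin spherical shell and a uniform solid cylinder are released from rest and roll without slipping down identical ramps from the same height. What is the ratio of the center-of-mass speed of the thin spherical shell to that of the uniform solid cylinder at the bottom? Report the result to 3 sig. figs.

v_ratio ≈ 0.949

Each satisfies Mgh = ½(1+k)Mv² with k = I/(MR²), so v ∝ 1/√(1+k).
For the thin spherical shell k = 2/3; for the uniform solid cylinder k = 0.5.
v₁/v₂ = √((1+k₂)/(1+k₁)) = √(1.5/1.667) ≈ 0.949.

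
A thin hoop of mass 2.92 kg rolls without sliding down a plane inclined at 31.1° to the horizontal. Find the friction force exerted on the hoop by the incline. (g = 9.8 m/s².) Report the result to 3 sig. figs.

Here I = MR², so the shape factor k = I/(MR²) = 1.
Newton's second law down the slope: Mg sinθ − f = Ma. The torque equation fR = Iα (with α = a/R) gives f = kMa.
Combining, a = g sinθ/(1+k) and f = kMa = kMg sinθ/(1+k).
f = 1 × 2.92 × 9.8 × sin31.1° / 2 ≈ 7.39 N.

f ≈ 7.39 N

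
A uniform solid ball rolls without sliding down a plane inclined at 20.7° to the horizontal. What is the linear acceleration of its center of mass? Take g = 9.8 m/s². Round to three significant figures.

For this body I = (2/5)MR², i.e. k = I/(MR²) = 0.4.
Translational: Mg sinθ − f = Ma. Rotational about the CM: fR = Iα = kMRa, so f = kMa.
Eliminating f: Mg sinθ = (1+k)Ma, so a = g sinθ/(1+k) = 9.8 × sin20.7° / 1.4 ≈ 2.47 m/s².

a ≈ 2.47 m/s²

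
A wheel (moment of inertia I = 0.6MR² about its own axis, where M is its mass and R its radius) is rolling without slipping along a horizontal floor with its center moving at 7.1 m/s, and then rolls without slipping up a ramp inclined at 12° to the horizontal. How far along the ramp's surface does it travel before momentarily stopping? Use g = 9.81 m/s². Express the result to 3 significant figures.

d ≈ 19.8 m

Here I = 0.6MR², so the shape factor k = I/(MR²) = 0.6.
Rolling without slipping gives ω = v/R, so the total kinetic energy is ½Mv² + ½Iω² = ½(1+k)Mv² = (4/5)Mv².
Setting this equal to Mgh gives the vertical rise h = (1+k)v₀²/(2g) = 1.6×7.1²/(2×9.81) = 4.111 m.
Along the incline, d = h/sinθ = 4.111/sin12° ≈ 19.8 m.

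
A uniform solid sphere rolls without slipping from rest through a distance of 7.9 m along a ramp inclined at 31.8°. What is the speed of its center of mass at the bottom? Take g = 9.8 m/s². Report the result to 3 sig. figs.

With I = (2/5)MR², the ratio k = I/(MR²) is 0.4.
Pure rolling means v = ωR; then KE = ½Mv² + ½I(v/R)² = ½(1+k)Mv² = (7/10)Mv².
The vertical drop is h = L sinθ = 7.9 × sin31.8° = 4.163 m.
Energy conservation: Mgh = (7/10)Mv², so v = √(2gh/(1+k)) = √(2 × 9.8 × 4.163 / 1.4) ≈ 7.63 m/s.

v ≈ 7.63 m/s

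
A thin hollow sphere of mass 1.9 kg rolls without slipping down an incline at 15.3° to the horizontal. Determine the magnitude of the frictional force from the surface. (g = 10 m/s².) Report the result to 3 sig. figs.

f ≈ 2.01 N

For this body I = (2/3)MR², i.e. k = I/(MR²) = 2/3.
Newton's second law down the slope: Mg sinθ − f = Ma. The torque equation fR = Iα (with α = a/R) gives f = kMa.
Combining, a = g sinθ/(1+k) and f = kMa = kMg sinθ/(1+k).
f = (2/3) × 1.9 × 10 × sin15.3° / 1.667 ≈ 2.01 N.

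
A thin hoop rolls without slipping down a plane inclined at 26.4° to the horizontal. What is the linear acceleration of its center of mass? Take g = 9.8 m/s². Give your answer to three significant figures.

a ≈ 2.18 m/s²

For this body I = MR², i.e. k = I/(MR²) = 1.
Along the incline Mg sinθ − f = Ma, and torque about the center fR = Iα = kMR²(a/R) gives f = kMa.
Eliminating f: Mg sinθ = (1+k)Ma, so a = g sinθ/(1+k) = 9.8 × sin26.4° / 2 ≈ 2.18 m/s².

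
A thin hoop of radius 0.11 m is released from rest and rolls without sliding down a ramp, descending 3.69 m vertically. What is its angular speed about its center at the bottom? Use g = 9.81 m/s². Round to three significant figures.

For this body I = MR², i.e. k = I/(MR²) = 1.
Since it rolls without slipping, ω = v/R and KE = ½Mv² + ½Iω² = ½(1+k)Mv² = Mv².
Energy conservation Mgh = ½(1+k)Mv² gives v = √(2gh/(1+k)) = √(2 × 9.81 × 3.69 / 2) = 6.017 m/s.
The angular speed follows from ω = v/R = 6.017/0.11 ≈ 54.7 rad/s.

ω ≈ 54.7 rad/s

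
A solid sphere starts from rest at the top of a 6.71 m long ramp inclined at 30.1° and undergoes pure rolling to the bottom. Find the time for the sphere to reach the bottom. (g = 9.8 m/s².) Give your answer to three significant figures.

The moment of inertia is (2/5)MR², giving k ≡ I/(MR²) = 0.4.
Translational: Mg sinθ − f = Ma. Rotational about the CM: fR = Iα = kMRa, so f = kMa.
Hence a = g sinθ/(1+k) = 9.8×sin30.1°/1.4 = 3.511 m/s².
With constant a from rest, t = √(2L/a) = √(2·6.71/3.511) ≈ 1.96 s.

t ≈ 1.96 s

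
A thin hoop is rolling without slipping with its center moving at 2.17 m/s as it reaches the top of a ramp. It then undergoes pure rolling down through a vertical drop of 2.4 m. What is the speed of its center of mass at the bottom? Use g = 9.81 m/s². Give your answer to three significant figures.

v ≈ 5.32 m/s

For this body I = MR², i.e. k = I/(MR²) = 1.
Pure rolling means v = ωR; then KE = ½Mv² + ½I(v/R)² = ½(1+k)Mv² = Mv².
Conserving energy between top and bottom: Mv² = Mv₀² + Mgh, hence v² = v₀² + 2gh/(1+k).
v = √(2.17² + 2×9.81×2.4/2) = √28.25 ≈ 5.32 m/s.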